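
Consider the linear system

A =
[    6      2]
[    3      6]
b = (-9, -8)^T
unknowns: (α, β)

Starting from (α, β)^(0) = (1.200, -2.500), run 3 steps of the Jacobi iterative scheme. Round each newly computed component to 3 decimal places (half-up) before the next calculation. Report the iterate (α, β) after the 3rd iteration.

Iteration 1:
  α = (-9 - (2)·-2.500) / (6) = -0.667
  β = (-8 - (3)·1.200) / (6) = -1.933
Iteration 2:
  α = (-9 - (2)·-1.933) / (6) = -0.856
  β = (-8 - (3)·-0.667) / (6) = -1.000
Iteration 3:
  α = (-9 - (2)·-1.000) / (6) = -1.167
  β = (-8 - (3)·-0.856) / (6) = -0.905

(-1.167, -0.905)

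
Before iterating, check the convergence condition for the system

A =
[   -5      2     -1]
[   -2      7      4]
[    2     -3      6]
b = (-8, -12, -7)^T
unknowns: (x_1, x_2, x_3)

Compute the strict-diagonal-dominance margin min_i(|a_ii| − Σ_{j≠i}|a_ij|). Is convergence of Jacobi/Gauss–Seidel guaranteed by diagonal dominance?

1

row 1: |-5| − (2+1) = 2
row 2: |7| − (2+4) = 1
row 3: |6| − (2+3) = 1
minimum over rows = 1 → strictly diagonally dominant (convergence guaranteed)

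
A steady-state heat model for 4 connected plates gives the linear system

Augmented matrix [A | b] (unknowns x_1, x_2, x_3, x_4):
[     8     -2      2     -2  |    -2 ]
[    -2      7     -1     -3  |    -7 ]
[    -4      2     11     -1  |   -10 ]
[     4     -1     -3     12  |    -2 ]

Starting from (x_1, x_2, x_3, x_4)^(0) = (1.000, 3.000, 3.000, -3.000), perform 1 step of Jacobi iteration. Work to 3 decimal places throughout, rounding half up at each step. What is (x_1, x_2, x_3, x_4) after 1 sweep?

Iteration 1:
  x_1 = (-2 - (-2)·3.000 - (2)·3.000 - (-2)·-3.000) / (8) = -1.000
  x_2 = (-7 - (-2)·1.000 - (-1)·3.000 - (-3)·-3.000) / (7) = -1.571
  x_3 = (-10 - (-4)·1.000 - (2)·3.000 - (-1)·-3.000) / (11) = -1.364
  x_4 = (-2 - (4)·1.000 - (-1)·3.000 - (-3)·3.000) / (12) = 0.500

(-1.000, -1.571, -1.364, 0.500)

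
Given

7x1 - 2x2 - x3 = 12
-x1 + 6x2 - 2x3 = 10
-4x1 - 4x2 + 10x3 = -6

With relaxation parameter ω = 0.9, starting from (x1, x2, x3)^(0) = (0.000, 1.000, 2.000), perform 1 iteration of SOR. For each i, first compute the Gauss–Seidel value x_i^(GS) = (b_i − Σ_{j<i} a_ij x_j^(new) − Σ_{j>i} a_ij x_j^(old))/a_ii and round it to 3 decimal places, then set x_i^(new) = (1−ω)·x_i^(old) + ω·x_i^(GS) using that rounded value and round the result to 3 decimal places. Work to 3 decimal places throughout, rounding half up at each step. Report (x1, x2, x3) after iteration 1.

Iteration 1:
  x1: GS value = (12 - (-2)·1.000 - (-1)·2.000) / (7) = 2.286;  x1 ← (1−ω)·0.000 + ω·2.286 = 2.057
  x2: GS value = (10 - (-1)·2.057 - (-2)·2.000) / (6) = 2.676;  x2 ← (1−ω)·1.000 + ω·2.676 = 2.508
  x3: GS value = (-6 - (-4)·2.057 - (-4)·2.508) / (10) = 1.226;  x3 ← (1−ω)·2.000 + ω·1.226 = 1.303

(2.057, 2.508, 1.303)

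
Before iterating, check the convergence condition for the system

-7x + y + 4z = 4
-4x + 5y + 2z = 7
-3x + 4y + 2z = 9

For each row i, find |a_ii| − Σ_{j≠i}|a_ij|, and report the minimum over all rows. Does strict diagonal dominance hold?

-5

row 1: |-7| − (1+4) = 2
row 2: |5| − (4+2) = -1
row 3: |2| − (3+4) = -5
minimum over rows = -5 → not strictly diagonally dominant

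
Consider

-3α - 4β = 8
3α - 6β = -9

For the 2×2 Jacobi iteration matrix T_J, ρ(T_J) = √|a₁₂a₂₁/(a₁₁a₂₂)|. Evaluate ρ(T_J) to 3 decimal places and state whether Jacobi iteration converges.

a₁₂a₂₁/(a₁₁a₂₂) = (-4)·(3) / ((-3)·(-6)) = -0.666667
ρ = √|-0.666667| = √0.666667 = 0.816
ρ < 1, so Jacobi converges

0.816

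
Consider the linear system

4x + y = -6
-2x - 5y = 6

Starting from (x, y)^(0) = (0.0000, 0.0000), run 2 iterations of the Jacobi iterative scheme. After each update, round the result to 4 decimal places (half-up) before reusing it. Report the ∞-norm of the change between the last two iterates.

0.6000

Iteration 1:
  x = (-6 - (1)·0.0000) / (4) = -1.5000
  y = (6 - (-2)·0.0000) / (-5) = -1.2000
Iteration 2:
  x = (-6 - (1)·-1.2000) / (4) = -1.2000
  y = (6 - (-2)·-1.5000) / (-5) = -0.6000
Change: (0.3000, 0.6000) → max |·| = 0.6000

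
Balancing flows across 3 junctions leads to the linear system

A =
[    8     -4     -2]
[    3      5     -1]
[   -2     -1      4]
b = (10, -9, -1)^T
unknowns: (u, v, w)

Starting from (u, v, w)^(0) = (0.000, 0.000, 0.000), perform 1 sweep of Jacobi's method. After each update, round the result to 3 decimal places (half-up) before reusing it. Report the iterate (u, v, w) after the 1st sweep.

(1.250, -1.800, -0.250)

Iteration 1:
  u = (10 - (-4)·0.000 - (-2)·0.000) / (8) = 1.250
  v = (-9 - (3)·0.000 - (-1)·0.000) / (5) = -1.800
  w = (-1 - (-2)·0.000 - (-1)·0.000) / (4) = -0.250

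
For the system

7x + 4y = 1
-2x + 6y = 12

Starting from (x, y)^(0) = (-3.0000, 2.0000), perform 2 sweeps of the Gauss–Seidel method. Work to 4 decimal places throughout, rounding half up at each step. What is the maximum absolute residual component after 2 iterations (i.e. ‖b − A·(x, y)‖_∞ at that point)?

0.2543

Iteration 1:
  x = (1 - (4)·2.0000) / (7) = -1.0000
  y = (12 - (-2)·-1.0000) / (6) = 1.6667
Iteration 2:
  x = (1 - (4)·1.6667) / (7) = -0.8095
  y = (12 - (-2)·-0.8095) / (6) = 1.7302
Residual b − A·x = (-0.2543, -0.0002); ∞-norm = 0.2543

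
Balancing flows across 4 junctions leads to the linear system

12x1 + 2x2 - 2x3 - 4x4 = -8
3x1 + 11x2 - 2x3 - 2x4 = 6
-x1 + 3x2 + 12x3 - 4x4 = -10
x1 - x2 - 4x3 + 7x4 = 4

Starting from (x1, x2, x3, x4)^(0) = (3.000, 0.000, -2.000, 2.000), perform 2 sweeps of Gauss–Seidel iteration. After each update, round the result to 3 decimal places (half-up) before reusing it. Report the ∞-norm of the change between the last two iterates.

0.555

Iteration 1:
  x1 = (-8 - (2)·0.000 - (-2)·-2.000 - (-4)·2.000) / (12) = -0.333
  x2 = (6 - (3)·-0.333 - (-2)·-2.000 - (-2)·2.000) / (11) = 0.636
  x3 = (-10 - (-1)·-0.333 - (3)·0.636 - (-4)·2.000) / (12) = -0.353
  x4 = (4 - (1)·-0.333 - (-1)·0.636 - (-4)·-0.353) / (7) = 0.508
Iteration 2:
  x1 = (-8 - (2)·0.636 - (-2)·-0.353 - (-4)·0.508) / (12) = -0.662
  x2 = (6 - (3)·-0.662 - (-2)·-0.353 - (-2)·0.508) / (11) = 0.754
  x3 = (-10 - (-1)·-0.662 - (3)·0.754 - (-4)·0.508) / (12) = -0.908
  x4 = (4 - (1)·-0.662 - (-1)·0.754 - (-4)·-0.908) / (7) = 0.255
Change: (-0.329, 0.118, -0.555, -0.253) → max |·| = 0.555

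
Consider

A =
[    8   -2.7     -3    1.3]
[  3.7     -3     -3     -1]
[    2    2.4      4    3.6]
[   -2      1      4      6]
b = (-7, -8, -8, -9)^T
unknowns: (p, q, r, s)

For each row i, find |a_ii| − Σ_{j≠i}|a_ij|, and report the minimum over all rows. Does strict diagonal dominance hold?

row 1: |8| − (2.7+3+1.3) = 1
row 2: |-3| − (3.7+3+1) = -4.7
row 3: |4| − (2+2.4+3.6) = -4
row 4: |6| − (2+1+4) = -1
minimum over rows = -4.7 → not strictly diagonally dominant

-4.7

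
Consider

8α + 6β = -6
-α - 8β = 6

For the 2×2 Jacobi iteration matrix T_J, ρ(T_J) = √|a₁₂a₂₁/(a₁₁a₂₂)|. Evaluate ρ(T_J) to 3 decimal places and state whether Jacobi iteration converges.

0.306

a₁₂a₂₁/(a₁₁a₂₂) = (6)·(-1) / ((8)·(-8)) = 0.093750
ρ = √|0.093750| = √0.093750 = 0.306
ρ < 1, so Jacobi converges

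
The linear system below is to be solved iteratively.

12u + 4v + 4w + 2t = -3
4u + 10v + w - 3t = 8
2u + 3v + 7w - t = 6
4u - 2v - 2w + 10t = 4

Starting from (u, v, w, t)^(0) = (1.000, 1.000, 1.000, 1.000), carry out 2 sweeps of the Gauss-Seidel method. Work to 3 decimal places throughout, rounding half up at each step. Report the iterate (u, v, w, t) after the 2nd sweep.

(-1.169, 1.576, 0.696, 1.322)

Iteration 1:
  u = (-3 - (4)·1.000 - (4)·1.000 - (2)·1.000) / (12) = -1.083
  v = (8 - (4)·-1.083 - (1)·1.000 - (-3)·1.000) / (10) = 1.433
  w = (6 - (2)·-1.083 - (3)·1.433 - (-1)·1.000) / (7) = 0.695
  t = (4 - (4)·-1.083 - (-2)·1.433 - (-2)·0.695) / (10) = 1.259
Iteration 2:
  u = (-3 - (4)·1.433 - (4)·0.695 - (2)·1.259) / (12) = -1.169
  v = (8 - (4)·-1.169 - (1)·0.695 - (-3)·1.259) / (10) = 1.576
  w = (6 - (2)·-1.169 - (3)·1.576 - (-1)·1.259) / (7) = 0.696
  t = (4 - (4)·-1.169 - (-2)·1.576 - (-2)·0.696) / (10) = 1.322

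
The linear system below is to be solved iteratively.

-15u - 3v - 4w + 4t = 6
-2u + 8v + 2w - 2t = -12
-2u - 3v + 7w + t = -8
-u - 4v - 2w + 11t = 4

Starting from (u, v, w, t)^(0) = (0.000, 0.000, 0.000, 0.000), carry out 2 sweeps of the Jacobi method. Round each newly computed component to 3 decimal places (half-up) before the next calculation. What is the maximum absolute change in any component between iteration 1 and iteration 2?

0.809

Iteration 1:
  u = (6 - (-3)·0.000 - (-4)·0.000 - (4)·0.000) / (-15) = -0.400
  v = (-12 - (-2)·0.000 - (2)·0.000 - (-2)·0.000) / (8) = -1.500
  w = (-8 - (-2)·0.000 - (-3)·0.000 - (1)·0.000) / (7) = -1.143
  t = (4 - (-1)·0.000 - (-4)·0.000 - (-2)·0.000) / (11) = 0.364
Iteration 2:
  u = (6 - (-3)·-1.500 - (-4)·-1.143 - (4)·0.364) / (-15) = 0.302
  v = (-12 - (-2)·-0.400 - (2)·-1.143 - (-2)·0.364) / (8) = -1.223
  w = (-8 - (-2)·-0.400 - (-3)·-1.500 - (1)·0.364) / (7) = -1.952
  t = (4 - (-1)·-0.400 - (-4)·-1.500 - (-2)·-1.143) / (11) = -0.426
Change: (0.702, 0.277, -0.809, -0.790) → max |·| = 0.809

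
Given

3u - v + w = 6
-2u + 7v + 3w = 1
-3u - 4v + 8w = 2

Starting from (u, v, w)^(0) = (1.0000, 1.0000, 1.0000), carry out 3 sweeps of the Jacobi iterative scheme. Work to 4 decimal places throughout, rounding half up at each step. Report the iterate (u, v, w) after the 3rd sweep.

(1.7440, 0.1786, 0.9754)

Iteration 1:
  u = (6 - (-1)·1.0000 - (1)·1.0000) / (3) = 2.0000
  v = (1 - (-2)·1.0000 - (3)·1.0000) / (7) = 0.0000
  w = (2 - (-3)·1.0000 - (-4)·1.0000) / (8) = 1.1250
Iteration 2:
  u = (6 - (-1)·0.0000 - (1)·1.1250) / (3) = 1.6250
  v = (1 - (-2)·2.0000 - (3)·1.1250) / (7) = 0.2321
  w = (2 - (-3)·2.0000 - (-4)·0.0000) / (8) = 1.0000
Iteration 3:
  u = (6 - (-1)·0.2321 - (1)·1.0000) / (3) = 1.7440
  v = (1 - (-2)·1.6250 - (3)·1.0000) / (7) = 0.1786
  w = (2 - (-3)·1.6250 - (-4)·0.2321) / (8) = 0.9754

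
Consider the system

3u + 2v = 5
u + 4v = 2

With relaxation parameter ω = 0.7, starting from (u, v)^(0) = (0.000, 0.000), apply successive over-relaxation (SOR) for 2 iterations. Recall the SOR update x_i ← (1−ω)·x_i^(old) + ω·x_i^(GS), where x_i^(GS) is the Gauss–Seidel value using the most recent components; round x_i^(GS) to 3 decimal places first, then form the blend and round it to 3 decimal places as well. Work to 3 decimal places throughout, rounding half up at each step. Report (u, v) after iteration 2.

Iteration 1:
  u: GS value = (5 - (2)·0.000) / (3) = 1.667;  u ← (1−ω)·0.000 + ω·1.667 = 1.167
  v: GS value = (2 - (1)·1.167) / (4) = 0.208;  v ← (1−ω)·0.000 + ω·0.208 = 0.146
Iteration 2:
  u: GS value = (5 - (2)·0.146) / (3) = 1.569;  u ← (1−ω)·1.167 + ω·1.569 = 1.448
  v: GS value = (2 - (1)·1.448) / (4) = 0.138;  v ← (1−ω)·0.146 + ω·0.138 = 0.140

(1.448, 0.140)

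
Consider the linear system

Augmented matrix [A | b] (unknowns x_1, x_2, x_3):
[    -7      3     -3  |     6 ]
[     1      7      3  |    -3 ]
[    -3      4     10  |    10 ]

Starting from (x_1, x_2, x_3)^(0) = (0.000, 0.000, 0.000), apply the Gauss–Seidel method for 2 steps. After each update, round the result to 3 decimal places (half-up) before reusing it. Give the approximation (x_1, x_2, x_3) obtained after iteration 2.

Iteration 1:
  x_1 = (6 - (3)·0.000 - (-3)·0.000) / (-7) = -0.857
  x_2 = (-3 - (1)·-0.857 - (3)·0.000) / (7) = -0.306
  x_3 = (10 - (-3)·-0.857 - (4)·-0.306) / (10) = 0.865
Iteration 2:
  x_1 = (6 - (3)·-0.306 - (-3)·0.865) / (-7) = -1.359
  x_2 = (-3 - (1)·-1.359 - (3)·0.865) / (7) = -0.605
  x_3 = (10 - (-3)·-1.359 - (4)·-0.605) / (10) = 0.834

(-1.359, -0.605, 0.834)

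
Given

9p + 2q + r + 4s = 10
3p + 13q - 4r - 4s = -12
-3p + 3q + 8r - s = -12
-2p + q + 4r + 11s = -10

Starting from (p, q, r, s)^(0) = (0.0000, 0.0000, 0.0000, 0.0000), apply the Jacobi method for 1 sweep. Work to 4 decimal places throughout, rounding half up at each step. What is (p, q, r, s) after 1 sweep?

Iteration 1:
  p = (10 - (2)·0.0000 - (1)·0.0000 - (4)·0.0000) / (9) = 1.1111
  q = (-12 - (3)·0.0000 - (-4)·0.0000 - (-4)·0.0000) / (13) = -0.9231
  r = (-12 - (-3)·0.0000 - (3)·0.0000 - (-1)·0.0000) / (8) = -1.5000
  s = (-10 - (-2)·0.0000 - (1)·0.0000 - (4)·0.0000) / (11) = -0.9091

(1.1111, -0.9231, -1.5000, -0.9091)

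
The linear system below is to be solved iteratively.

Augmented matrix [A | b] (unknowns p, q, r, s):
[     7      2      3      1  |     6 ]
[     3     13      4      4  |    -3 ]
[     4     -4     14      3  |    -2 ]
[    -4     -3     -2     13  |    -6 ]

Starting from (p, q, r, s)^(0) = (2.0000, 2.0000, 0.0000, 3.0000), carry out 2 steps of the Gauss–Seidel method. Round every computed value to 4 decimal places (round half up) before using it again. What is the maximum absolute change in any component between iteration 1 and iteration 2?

Iteration 1:
  p = (6 - (2)·2.0000 - (3)·0.0000 - (1)·3.0000) / (7) = -0.1429
  q = (-3 - (3)·-0.1429 - (4)·0.0000 - (4)·3.0000) / (13) = -1.1209
  r = (-2 - (4)·-0.1429 - (-4)·-1.1209 - (3)·3.0000) / (14) = -1.0651
  s = (-6 - (-4)·-0.1429 - (-3)·-1.1209 - (-2)·-1.0651) / (13) = -0.9280
Iteration 2:
  p = (6 - (2)·-1.1209 - (3)·-1.0651 - (1)·-0.9280) / (7) = 1.7664
  q = (-3 - (3)·1.7664 - (4)·-1.0651 - (4)·-0.9280) / (13) = -0.0251
  r = (-2 - (4)·1.7664 - (-4)·-0.0251 - (3)·-0.9280) / (14) = -0.4559
  s = (-6 - (-4)·1.7664 - (-3)·-0.0251 - (-2)·-0.4559) / (13) = 0.0060
Change: (1.9093, 1.0958, 0.6092, 0.9340) → max |·| = 1.9093

1.9093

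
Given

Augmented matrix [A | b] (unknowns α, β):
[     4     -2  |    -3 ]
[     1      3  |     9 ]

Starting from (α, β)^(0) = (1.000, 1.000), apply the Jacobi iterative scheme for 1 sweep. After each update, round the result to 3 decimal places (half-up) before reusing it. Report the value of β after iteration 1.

Iteration 1:
  α = (-3 - (-2)·1.000) / (4) = -0.250
  β = (9 - (1)·1.000) / (3) = 2.667

2.667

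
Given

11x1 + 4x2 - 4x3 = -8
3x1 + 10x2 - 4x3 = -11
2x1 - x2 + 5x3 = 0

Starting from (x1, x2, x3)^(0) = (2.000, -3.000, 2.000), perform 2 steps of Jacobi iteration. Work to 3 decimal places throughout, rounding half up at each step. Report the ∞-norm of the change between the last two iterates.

2.000

Iteration 1:
  x1 = (-8 - (4)·-3.000 - (-4)·2.000) / (11) = 1.091
  x2 = (-11 - (3)·2.000 - (-4)·2.000) / (10) = -0.900
  x3 = (0 - (2)·2.000 - (-1)·-3.000) / (5) = -1.400
Iteration 2:
  x1 = (-8 - (4)·-0.900 - (-4)·-1.400) / (11) = -0.909
  x2 = (-11 - (3)·1.091 - (-4)·-1.400) / (10) = -1.987
  x3 = (0 - (2)·1.091 - (-1)·-0.900) / (5) = -0.616
Change: (-2.000, -1.087, 0.784) → max |·| = 2.000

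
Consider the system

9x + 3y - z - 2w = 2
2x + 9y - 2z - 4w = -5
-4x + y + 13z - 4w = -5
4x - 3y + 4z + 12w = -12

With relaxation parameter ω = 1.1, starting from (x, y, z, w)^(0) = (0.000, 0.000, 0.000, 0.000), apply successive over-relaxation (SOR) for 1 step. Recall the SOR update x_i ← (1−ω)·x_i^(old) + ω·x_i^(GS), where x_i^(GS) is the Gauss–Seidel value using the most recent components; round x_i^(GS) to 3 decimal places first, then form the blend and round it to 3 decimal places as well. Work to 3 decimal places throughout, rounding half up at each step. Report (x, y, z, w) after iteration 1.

Iteration 1:
  x: GS value = (2 - (3)·0.000 - (-1)·0.000 - (-2)·0.000) / (9) = 0.222;  x ← (1−ω)·0.000 + ω·0.222 = 0.244
  y: GS value = (-5 - (2)·0.244 - (-2)·0.000 - (-4)·0.000) / (9) = -0.610;  y ← (1−ω)·0.000 + ω·-0.610 = -0.671
  z: GS value = (-5 - (-4)·0.244 - (1)·-0.671 - (-4)·0.000) / (13) = -0.258;  z ← (1−ω)·0.000 + ω·-0.258 = -0.284
  w: GS value = (-12 - (4)·0.244 - (-3)·-0.671 - (4)·-0.284) / (12) = -1.154;  w ← (1−ω)·0.000 + ω·-1.154 = -1.269

(0.244, -0.671, -0.284, -1.269)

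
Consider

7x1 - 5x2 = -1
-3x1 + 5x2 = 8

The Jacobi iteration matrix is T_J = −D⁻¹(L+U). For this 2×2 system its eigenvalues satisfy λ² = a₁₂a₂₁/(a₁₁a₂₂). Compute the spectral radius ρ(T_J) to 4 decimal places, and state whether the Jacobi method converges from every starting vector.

a₁₂a₂₁/(a₁₁a₂₂) = (-5)·(-3) / ((7)·(5)) = 0.428571
ρ = √|0.428571| = √0.428571 = 0.6547
ρ < 1, so Jacobi converges

0.6547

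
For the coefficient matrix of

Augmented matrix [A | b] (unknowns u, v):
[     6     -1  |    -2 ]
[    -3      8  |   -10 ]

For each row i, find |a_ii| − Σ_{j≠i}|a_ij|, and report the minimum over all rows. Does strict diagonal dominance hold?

5

row 1: |6| − (1) = 5
row 2: |8| − (3) = 5
minimum over rows = 5 → strictly diagonally dominant (convergence guaranteed)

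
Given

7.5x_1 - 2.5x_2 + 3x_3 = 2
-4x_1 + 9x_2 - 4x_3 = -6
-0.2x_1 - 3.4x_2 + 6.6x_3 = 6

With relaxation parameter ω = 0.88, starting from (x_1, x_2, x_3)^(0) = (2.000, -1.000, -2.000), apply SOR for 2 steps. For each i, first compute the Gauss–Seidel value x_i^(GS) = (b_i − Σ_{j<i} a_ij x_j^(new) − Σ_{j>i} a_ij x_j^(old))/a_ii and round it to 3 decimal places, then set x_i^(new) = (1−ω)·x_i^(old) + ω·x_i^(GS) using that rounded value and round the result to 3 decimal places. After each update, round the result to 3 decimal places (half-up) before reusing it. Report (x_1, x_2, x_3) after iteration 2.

Iteration 1:
  x_1: GS value = (2 - (-2.5)·-1.000 - (3)·-2.000) / (7.5) = 0.733;  x_1 ← (1−ω)·2.000 + ω·0.733 = 0.885
  x_2: GS value = (-6 - (-4)·0.885 - (-4)·-2.000) / (9) = -1.162;  x_2 ← (1−ω)·-1.000 + ω·-1.162 = -1.143
  x_3: GS value = (6 - (-0.2)·0.885 - (-3.4)·-1.143) / (6.6) = 0.347;  x_3 ← (1−ω)·-2.000 + ω·0.347 = 0.065
Iteration 2:
  x_1: GS value = (2 - (-2.5)·-1.143 - (3)·0.065) / (7.5) = -0.140;  x_1 ← (1−ω)·0.885 + ω·-0.140 = -0.017
  x_2: GS value = (-6 - (-4)·-0.017 - (-4)·0.065) / (9) = -0.645;  x_2 ← (1−ω)·-1.143 + ω·-0.645 = -0.705
  x_3: GS value = (6 - (-0.2)·-0.017 - (-3.4)·-0.705) / (6.6) = 0.545;  x_3 ← (1−ω)·0.065 + ω·0.545 = 0.487

(-0.017, -0.705, 0.487)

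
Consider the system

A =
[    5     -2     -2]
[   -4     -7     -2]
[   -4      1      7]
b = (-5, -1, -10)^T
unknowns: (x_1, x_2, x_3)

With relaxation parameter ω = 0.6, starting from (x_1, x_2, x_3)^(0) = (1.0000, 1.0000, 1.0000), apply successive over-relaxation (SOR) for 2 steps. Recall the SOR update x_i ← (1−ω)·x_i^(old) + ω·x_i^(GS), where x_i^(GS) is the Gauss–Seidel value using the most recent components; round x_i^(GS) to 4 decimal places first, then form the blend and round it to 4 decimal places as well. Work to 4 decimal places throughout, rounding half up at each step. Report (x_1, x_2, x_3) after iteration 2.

(-0.5268, 0.4188, -1.2256)

Iteration 1:
  x_1: GS value = (-5 - (-2)·1.0000 - (-2)·1.0000) / (5) = -0.2000;  x_1 ← (1−ω)·1.0000 + ω·-0.2000 = 0.2800
  x_2: GS value = (-1 - (-4)·0.2800 - (-2)·1.0000) / (-7) = -0.3029;  x_2 ← (1−ω)·1.0000 + ω·-0.3029 = 0.2183
  x_3: GS value = (-10 - (-4)·0.2800 - (1)·0.2183) / (7) = -1.2998;  x_3 ← (1−ω)·1.0000 + ω·-1.2998 = -0.3799
Iteration 2:
  x_1: GS value = (-5 - (-2)·0.2183 - (-2)·-0.3799) / (5) = -1.0646;  x_1 ← (1−ω)·0.2800 + ω·-1.0646 = -0.5268
  x_2: GS value = (-1 - (-4)·-0.5268 - (-2)·-0.3799) / (-7) = 0.5524;  x_2 ← (1−ω)·0.2183 + ω·0.5524 = 0.4188
  x_3: GS value = (-10 - (-4)·-0.5268 - (1)·0.4188) / (7) = -1.7894;  x_3 ← (1−ω)·-0.3799 + ω·-1.7894 = -1.2256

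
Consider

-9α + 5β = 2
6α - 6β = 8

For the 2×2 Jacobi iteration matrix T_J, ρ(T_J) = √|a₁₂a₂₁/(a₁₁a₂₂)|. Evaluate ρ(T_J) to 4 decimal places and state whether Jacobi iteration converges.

a₁₂a₂₁/(a₁₁a₂₂) = (5)·(6) / ((-9)·(-6)) = 0.555556
ρ = √|0.555556| = √0.555556 = 0.7454
ρ < 1, so Jacobi converges

0.7454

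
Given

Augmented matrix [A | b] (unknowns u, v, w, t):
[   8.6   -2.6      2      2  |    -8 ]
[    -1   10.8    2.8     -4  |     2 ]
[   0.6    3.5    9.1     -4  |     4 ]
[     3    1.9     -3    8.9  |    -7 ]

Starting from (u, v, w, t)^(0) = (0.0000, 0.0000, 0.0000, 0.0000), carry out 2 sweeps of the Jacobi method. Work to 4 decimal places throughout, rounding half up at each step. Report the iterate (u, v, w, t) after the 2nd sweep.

Iteration 1:
  u = (-8 - (-2.6)·0.0000 - (2)·0.0000 - (2)·0.0000) / (8.6) = -0.9302
  v = (2 - (-1)·0.0000 - (2.8)·0.0000 - (-4)·0.0000) / (10.8) = 0.1852
  w = (4 - (0.6)·0.0000 - (3.5)·0.0000 - (-4)·0.0000) / (9.1) = 0.4396
  t = (-7 - (3)·0.0000 - (1.9)·0.0000 - (-3)·0.0000) / (8.9) = -0.7865
Iteration 2:
  u = (-8 - (-2.6)·0.1852 - (2)·0.4396 - (2)·-0.7865) / (8.6) = -0.7936
  v = (2 - (-1)·-0.9302 - (2.8)·0.4396 - (-4)·-0.7865) / (10.8) = -0.3062
  w = (4 - (0.6)·-0.9302 - (3.5)·0.1852 - (-4)·-0.7865) / (9.1) = 0.0839
  t = (-7 - (3)·-0.9302 - (1.9)·0.1852 - (-3)·0.4396) / (8.9) = -0.3643

(-0.7936, -0.3062, 0.0839, -0.3643)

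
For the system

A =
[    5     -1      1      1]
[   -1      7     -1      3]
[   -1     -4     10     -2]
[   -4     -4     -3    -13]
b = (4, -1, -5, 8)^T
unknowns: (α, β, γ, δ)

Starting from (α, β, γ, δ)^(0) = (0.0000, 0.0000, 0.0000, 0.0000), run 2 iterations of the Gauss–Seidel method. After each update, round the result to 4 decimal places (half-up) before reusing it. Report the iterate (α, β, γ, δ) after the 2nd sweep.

Iteration 1:
  α = (4 - (-1)·0.0000 - (1)·0.0000 - (1)·0.0000) / (5) = 0.8000
  β = (-1 - (-1)·0.8000 - (-1)·0.0000 - (3)·0.0000) / (7) = -0.0286
  γ = (-5 - (-1)·0.8000 - (-4)·-0.0286 - (-2)·0.0000) / (10) = -0.4314
  δ = (8 - (-4)·0.8000 - (-4)·-0.0286 - (-3)·-0.4314) / (-13) = -0.7532
Iteration 2:
  α = (4 - (-1)·-0.0286 - (1)·-0.4314 - (1)·-0.7532) / (5) = 1.0312
  β = (-1 - (-1)·1.0312 - (-1)·-0.4314 - (3)·-0.7532) / (7) = 0.2656
  γ = (-5 - (-1)·1.0312 - (-4)·0.2656 - (-2)·-0.7532) / (10) = -0.4413
  δ = (8 - (-4)·1.0312 - (-4)·0.2656 - (-3)·-0.4413) / (-13) = -0.9126

(1.0312, 0.2656, -0.4413, -0.9126)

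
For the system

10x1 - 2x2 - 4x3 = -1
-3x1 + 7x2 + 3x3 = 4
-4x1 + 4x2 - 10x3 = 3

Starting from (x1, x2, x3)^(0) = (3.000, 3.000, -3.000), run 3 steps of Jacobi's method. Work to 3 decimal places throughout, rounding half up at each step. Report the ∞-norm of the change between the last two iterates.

1.541

Iteration 1:
  x1 = (-1 - (-2)·3.000 - (-4)·-3.000) / (10) = -0.700
  x2 = (4 - (-3)·3.000 - (3)·-3.000) / (7) = 3.143
  x3 = (3 - (-4)·3.000 - (4)·3.000) / (-10) = -0.300
Iteration 2:
  x1 = (-1 - (-2)·3.143 - (-4)·-0.300) / (10) = 0.409
  x2 = (4 - (-3)·-0.700 - (3)·-0.300) / (7) = 0.400
  x3 = (3 - (-4)·-0.700 - (4)·3.143) / (-10) = 1.237
Iteration 3:
  x1 = (-1 - (-2)·0.400 - (-4)·1.237) / (10) = 0.475
  x2 = (4 - (-3)·0.409 - (3)·1.237) / (7) = 0.217
  x3 = (3 - (-4)·0.409 - (4)·0.400) / (-10) = -0.304
Change: (0.066, -0.183, -1.541) → max |·| = 1.541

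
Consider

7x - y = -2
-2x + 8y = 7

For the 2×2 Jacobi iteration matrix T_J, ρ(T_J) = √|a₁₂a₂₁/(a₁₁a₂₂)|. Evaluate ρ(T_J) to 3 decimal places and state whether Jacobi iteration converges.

a₁₂a₂₁/(a₁₁a₂₂) = (-1)·(-2) / ((7)·(8)) = 0.035714
ρ = √|0.035714| = √0.035714 = 0.189
ρ < 1, so Jacobi converges

0.189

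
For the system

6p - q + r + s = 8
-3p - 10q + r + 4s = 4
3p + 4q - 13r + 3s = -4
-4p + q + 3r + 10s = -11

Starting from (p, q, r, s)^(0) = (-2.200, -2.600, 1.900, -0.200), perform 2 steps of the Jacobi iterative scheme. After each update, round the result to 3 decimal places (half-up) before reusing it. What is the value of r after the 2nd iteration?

Iteration 1:
  p = (8 - (-1)·-2.600 - (1)·1.900 - (1)·-0.200) / (6) = 0.617
  q = (4 - (-3)·-2.200 - (1)·1.900 - (4)·-0.200) / (-10) = 0.370
  r = (-4 - (3)·-2.200 - (4)·-2.600 - (3)·-0.200) / (-13) = -1.046
  s = (-11 - (-4)·-2.200 - (1)·-2.600 - (3)·1.900) / (10) = -2.290
Iteration 2:
  p = (8 - (-1)·0.370 - (1)·-1.046 - (1)·-2.290) / (6) = 1.951
  q = (4 - (-3)·0.617 - (1)·-1.046 - (4)·-2.290) / (-10) = -1.606
  r = (-4 - (3)·0.617 - (4)·0.370 - (3)·-2.290) / (-13) = 0.035
  s = (-11 - (-4)·0.617 - (1)·0.370 - (3)·-1.046) / (10) = -0.576

0.035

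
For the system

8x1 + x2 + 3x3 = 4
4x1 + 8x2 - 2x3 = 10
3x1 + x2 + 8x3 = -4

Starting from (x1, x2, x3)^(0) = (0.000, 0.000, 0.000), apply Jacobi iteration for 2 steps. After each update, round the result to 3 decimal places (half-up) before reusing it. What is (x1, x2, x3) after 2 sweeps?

(0.531, 0.875, -0.844)

Iteration 1:
  x1 = (4 - (1)·0.000 - (3)·0.000) / (8) = 0.500
  x2 = (10 - (4)·0.000 - (-2)·0.000) / (8) = 1.250
  x3 = (-4 - (3)·0.000 - (1)·0.000) / (8) = -0.500
Iteration 2:
  x1 = (4 - (1)·1.250 - (3)·-0.500) / (8) = 0.531
  x2 = (10 - (4)·0.500 - (-2)·-0.500) / (8) = 0.875
  x3 = (-4 - (3)·0.500 - (1)·1.250) / (8) = -0.844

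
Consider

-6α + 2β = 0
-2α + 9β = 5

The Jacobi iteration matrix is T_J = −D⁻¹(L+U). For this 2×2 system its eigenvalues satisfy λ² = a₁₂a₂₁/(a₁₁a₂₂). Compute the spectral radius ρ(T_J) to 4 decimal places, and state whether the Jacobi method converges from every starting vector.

0.2722

a₁₂a₂₁/(a₁₁a₂₂) = (2)·(-2) / ((-6)·(9)) = 0.074074
ρ = √|0.074074| = √0.074074 = 0.2722
ρ < 1, so Jacobi converges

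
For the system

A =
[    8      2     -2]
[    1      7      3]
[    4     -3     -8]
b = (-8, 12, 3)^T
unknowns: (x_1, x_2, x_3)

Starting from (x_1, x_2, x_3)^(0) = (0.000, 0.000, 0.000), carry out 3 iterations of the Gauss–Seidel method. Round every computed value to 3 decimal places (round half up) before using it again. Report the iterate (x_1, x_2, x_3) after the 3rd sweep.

(-2.238, 3.019, -2.626)

Iteration 1:
  x_1 = (-8 - (2)·0.000 - (-2)·0.000) / (8) = -1.000
  x_2 = (12 - (1)·-1.000 - (3)·0.000) / (7) = 1.857
  x_3 = (3 - (4)·-1.000 - (-3)·1.857) / (-8) = -1.571
Iteration 2:
  x_1 = (-8 - (2)·1.857 - (-2)·-1.571) / (8) = -1.857
  x_2 = (12 - (1)·-1.857 - (3)·-1.571) / (7) = 2.653
  x_3 = (3 - (4)·-1.857 - (-3)·2.653) / (-8) = -2.298
Iteration 3:
  x_1 = (-8 - (2)·2.653 - (-2)·-2.298) / (8) = -2.238
  x_2 = (12 - (1)·-2.238 - (3)·-2.298) / (7) = 3.019
  x_3 = (3 - (4)·-2.238 - (-3)·3.019) / (-8) = -2.626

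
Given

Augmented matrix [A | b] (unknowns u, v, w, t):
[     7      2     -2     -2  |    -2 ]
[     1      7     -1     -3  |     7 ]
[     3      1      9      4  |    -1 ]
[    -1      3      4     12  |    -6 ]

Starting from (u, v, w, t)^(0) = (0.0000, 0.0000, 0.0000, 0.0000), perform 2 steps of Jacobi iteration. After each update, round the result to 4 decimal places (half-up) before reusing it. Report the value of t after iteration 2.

Iteration 1:
  u = (-2 - (2)·0.0000 - (-2)·0.0000 - (-2)·0.0000) / (7) = -0.2857
  v = (7 - (1)·0.0000 - (-1)·0.0000 - (-3)·0.0000) / (7) = 1.0000
  w = (-1 - (3)·0.0000 - (1)·0.0000 - (4)·0.0000) / (9) = -0.1111
  t = (-6 - (-1)·0.0000 - (3)·0.0000 - (4)·0.0000) / (12) = -0.5000
Iteration 2:
  u = (-2 - (2)·1.0000 - (-2)·-0.1111 - (-2)·-0.5000) / (7) = -0.7460
  v = (7 - (1)·-0.2857 - (-1)·-0.1111 - (-3)·-0.5000) / (7) = 0.8107
  w = (-1 - (3)·-0.2857 - (1)·1.0000 - (4)·-0.5000) / (9) = 0.0952
  t = (-6 - (-1)·-0.2857 - (3)·1.0000 - (4)·-0.1111) / (12) = -0.7368

-0.7368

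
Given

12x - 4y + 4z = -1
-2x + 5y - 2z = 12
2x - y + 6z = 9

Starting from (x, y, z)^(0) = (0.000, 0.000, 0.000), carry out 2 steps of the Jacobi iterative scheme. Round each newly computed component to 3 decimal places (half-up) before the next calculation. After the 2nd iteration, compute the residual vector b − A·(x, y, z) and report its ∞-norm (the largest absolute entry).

Iteration 1:
  x = (-1 - (-4)·0.000 - (4)·0.000) / (12) = -0.083
  y = (12 - (-2)·0.000 - (-2)·0.000) / (5) = 2.400
  z = (9 - (2)·0.000 - (-1)·0.000) / (6) = 1.500
Iteration 2:
  x = (-1 - (-4)·2.400 - (4)·1.500) / (12) = 0.217
  y = (12 - (-2)·-0.083 - (-2)·1.500) / (5) = 2.967
  z = (9 - (2)·-0.083 - (-1)·2.400) / (6) = 1.928
Residual b − A·x = (0.552, 1.455, -0.035); ∞-norm = 1.455

1.455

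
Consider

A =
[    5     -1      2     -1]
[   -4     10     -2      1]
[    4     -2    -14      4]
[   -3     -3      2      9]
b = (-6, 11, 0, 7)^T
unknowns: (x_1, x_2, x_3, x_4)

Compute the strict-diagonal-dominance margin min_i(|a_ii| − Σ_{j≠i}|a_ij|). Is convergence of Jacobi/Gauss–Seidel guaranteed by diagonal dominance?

row 1: |5| − (1+2+1) = 1
row 2: |10| − (4+2+1) = 3
row 3: |-14| − (4+2+4) = 4
row 4: |9| − (3+3+2) = 1
minimum over rows = 1 → strictly diagonally dominant (convergence guaranteed)

1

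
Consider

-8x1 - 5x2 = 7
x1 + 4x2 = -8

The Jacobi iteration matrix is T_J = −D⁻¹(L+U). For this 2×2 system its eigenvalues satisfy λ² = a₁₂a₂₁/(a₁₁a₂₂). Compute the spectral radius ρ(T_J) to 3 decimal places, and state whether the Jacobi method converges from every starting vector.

0.395

a₁₂a₂₁/(a₁₁a₂₂) = (-5)·(1) / ((-8)·(4)) = 0.156250
ρ = √|0.156250| = √0.156250 = 0.395
ρ < 1, so Jacobi converges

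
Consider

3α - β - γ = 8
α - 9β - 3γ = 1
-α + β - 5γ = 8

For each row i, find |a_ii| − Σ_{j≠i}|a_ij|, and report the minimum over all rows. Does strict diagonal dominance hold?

1

row 1: |3| − (1+1) = 1
row 2: |-9| − (1+3) = 5
row 3: |-5| − (1+1) = 3
minimum over rows = 1 → strictly diagonally dominant (convergence guaranteed)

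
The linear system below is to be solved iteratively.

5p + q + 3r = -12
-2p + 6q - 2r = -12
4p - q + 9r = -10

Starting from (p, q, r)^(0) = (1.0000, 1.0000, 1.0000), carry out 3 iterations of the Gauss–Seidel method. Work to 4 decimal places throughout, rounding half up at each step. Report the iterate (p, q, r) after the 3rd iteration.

(-1.5309, -2.7024, -0.7310)

Iteration 1:
  p = (-12 - (1)·1.0000 - (3)·1.0000) / (5) = -3.2000
  q = (-12 - (-2)·-3.2000 - (-2)·1.0000) / (6) = -2.7333
  r = (-10 - (4)·-3.2000 - (-1)·-2.7333) / (9) = 0.0074
Iteration 2:
  p = (-12 - (1)·-2.7333 - (3)·0.0074) / (5) = -1.8578
  q = (-12 - (-2)·-1.8578 - (-2)·0.0074) / (6) = -2.6168
  r = (-10 - (4)·-1.8578 - (-1)·-2.6168) / (9) = -0.5762
Iteration 3:
  p = (-12 - (1)·-2.6168 - (3)·-0.5762) / (5) = -1.5309
  q = (-12 - (-2)·-1.5309 - (-2)·-0.5762) / (6) = -2.7024
  r = (-10 - (4)·-1.5309 - (-1)·-2.7024) / (9) = -0.7310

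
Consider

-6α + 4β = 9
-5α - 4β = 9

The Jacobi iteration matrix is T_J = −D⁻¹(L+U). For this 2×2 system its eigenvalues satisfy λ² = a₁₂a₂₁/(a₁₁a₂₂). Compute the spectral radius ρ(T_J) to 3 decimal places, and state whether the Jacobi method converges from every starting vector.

0.913

a₁₂a₂₁/(a₁₁a₂₂) = (4)·(-5) / ((-6)·(-4)) = -0.833333
ρ = √|-0.833333| = √0.833333 = 0.913
ρ < 1, so Jacobi converges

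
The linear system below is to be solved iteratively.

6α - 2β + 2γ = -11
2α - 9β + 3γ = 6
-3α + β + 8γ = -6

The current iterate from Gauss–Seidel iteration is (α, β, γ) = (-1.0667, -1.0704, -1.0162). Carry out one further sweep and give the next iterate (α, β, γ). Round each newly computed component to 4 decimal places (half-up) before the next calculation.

(-1.8514, -1.4168, -1.2672)

One sweep:
  α = (-11 - (-2)·-1.0704 - (2)·-1.0162) / (6) = -1.8514
  β = (6 - (2)·-1.8514 - (3)·-1.0162) / (-9) = -1.4168
  γ = (-6 - (-3)·-1.8514 - (1)·-1.4168) / (8) = -1.2672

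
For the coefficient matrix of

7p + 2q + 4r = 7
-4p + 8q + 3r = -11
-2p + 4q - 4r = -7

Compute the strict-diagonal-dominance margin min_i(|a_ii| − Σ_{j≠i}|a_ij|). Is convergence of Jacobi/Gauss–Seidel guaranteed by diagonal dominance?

-2

row 1: |7| − (2+4) = 1
row 2: |8| − (4+3) = 1
row 3: |-4| − (2+4) = -2
minimum over rows = -2 → not strictly diagonally dominant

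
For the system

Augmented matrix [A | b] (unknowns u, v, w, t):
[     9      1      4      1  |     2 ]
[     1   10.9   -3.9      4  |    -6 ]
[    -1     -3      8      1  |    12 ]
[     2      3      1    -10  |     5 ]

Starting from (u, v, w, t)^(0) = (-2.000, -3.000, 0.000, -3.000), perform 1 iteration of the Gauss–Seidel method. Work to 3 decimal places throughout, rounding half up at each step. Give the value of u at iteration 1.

0.889

Iteration 1:
  u = (2 - (1)·-3.000 - (4)·0.000 - (1)·-3.000) / (9) = 0.889
  v = (-6 - (1)·0.889 - (-3.9)·0.000 - (4)·-3.000) / (10.9) = 0.469
  w = (12 - (-1)·0.889 - (-3)·0.469 - (1)·-3.000) / (8) = 2.162
  t = (5 - (2)·0.889 - (3)·0.469 - (1)·2.162) / (-10) = 0.035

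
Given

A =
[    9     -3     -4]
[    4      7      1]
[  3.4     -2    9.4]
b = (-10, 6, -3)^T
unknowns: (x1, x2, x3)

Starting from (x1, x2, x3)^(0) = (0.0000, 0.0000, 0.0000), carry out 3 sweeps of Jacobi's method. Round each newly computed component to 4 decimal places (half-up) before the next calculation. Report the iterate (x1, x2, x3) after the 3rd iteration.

(-0.4808, 1.3720, 0.3578)

Iteration 1:
  x1 = (-10 - (-3)·0.0000 - (-4)·0.0000) / (9) = -1.1111
  x2 = (6 - (4)·0.0000 - (1)·0.0000) / (7) = 0.8571
  x3 = (-3 - (3.4)·0.0000 - (-2)·0.0000) / (9.4) = -0.3191
Iteration 2:
  x1 = (-10 - (-3)·0.8571 - (-4)·-0.3191) / (9) = -0.9672
  x2 = (6 - (4)·-1.1111 - (1)·-0.3191) / (7) = 1.5376
  x3 = (-3 - (3.4)·-1.1111 - (-2)·0.8571) / (9.4) = 0.2651
Iteration 3:
  x1 = (-10 - (-3)·1.5376 - (-4)·0.2651) / (9) = -0.4808
  x2 = (6 - (4)·-0.9672 - (1)·0.2651) / (7) = 1.3720
  x3 = (-3 - (3.4)·-0.9672 - (-2)·1.5376) / (9.4) = 0.3578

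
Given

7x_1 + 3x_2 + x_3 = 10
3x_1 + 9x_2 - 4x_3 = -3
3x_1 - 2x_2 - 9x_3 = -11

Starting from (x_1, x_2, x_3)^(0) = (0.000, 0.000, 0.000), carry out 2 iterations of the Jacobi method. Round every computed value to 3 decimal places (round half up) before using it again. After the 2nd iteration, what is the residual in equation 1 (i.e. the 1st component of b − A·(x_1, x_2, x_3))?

-0.751

Iteration 1:
  x_1 = (10 - (3)·0.000 - (1)·0.000) / (7) = 1.429
  x_2 = (-3 - (3)·0.000 - (-4)·0.000) / (9) = -0.333
  x_3 = (-11 - (3)·0.000 - (-2)·0.000) / (-9) = 1.222
Iteration 2:
  x_1 = (10 - (3)·-0.333 - (1)·1.222) / (7) = 1.397
  x_2 = (-3 - (3)·1.429 - (-4)·1.222) / (9) = -0.267
  x_3 = (-11 - (3)·1.429 - (-2)·-0.333) / (-9) = 1.773
Residual b − A·x = (-0.751, 2.304, 0.232)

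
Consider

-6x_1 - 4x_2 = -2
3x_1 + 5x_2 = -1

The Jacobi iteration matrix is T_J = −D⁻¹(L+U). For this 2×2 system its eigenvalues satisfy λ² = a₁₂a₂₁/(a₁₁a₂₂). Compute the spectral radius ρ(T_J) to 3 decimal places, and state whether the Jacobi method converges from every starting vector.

0.632

a₁₂a₂₁/(a₁₁a₂₂) = (-4)·(3) / ((-6)·(5)) = 0.400000
ρ = √|0.400000| = √0.400000 = 0.632
ρ < 1, so Jacobi converges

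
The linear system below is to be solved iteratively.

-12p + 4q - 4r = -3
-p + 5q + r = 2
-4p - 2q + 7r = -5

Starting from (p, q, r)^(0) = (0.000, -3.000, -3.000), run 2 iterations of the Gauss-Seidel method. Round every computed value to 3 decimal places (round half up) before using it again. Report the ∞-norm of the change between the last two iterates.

Iteration 1:
  p = (-3 - (4)·-3.000 - (-4)·-3.000) / (-12) = 0.250
  q = (2 - (-1)·0.250 - (1)·-3.000) / (5) = 1.050
  r = (-5 - (-4)·0.250 - (-2)·1.050) / (7) = -0.271
Iteration 2:
  p = (-3 - (4)·1.050 - (-4)·-0.271) / (-12) = 0.690
  q = (2 - (-1)·0.690 - (1)·-0.271) / (5) = 0.592
  r = (-5 - (-4)·0.690 - (-2)·0.592) / (7) = -0.151
Change: (0.440, -0.458, 0.120) → max |·| = 0.458

0.458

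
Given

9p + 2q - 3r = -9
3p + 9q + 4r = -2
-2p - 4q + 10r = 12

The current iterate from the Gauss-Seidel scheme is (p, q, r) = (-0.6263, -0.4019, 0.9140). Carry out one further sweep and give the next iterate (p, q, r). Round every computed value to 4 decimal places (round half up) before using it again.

(-0.6060, -0.4264, 0.9082)

One sweep:
  p = (-9 - (2)·-0.4019 - (-3)·0.9140) / (9) = -0.6060
  q = (-2 - (3)·-0.6060 - (4)·0.9140) / (9) = -0.4264
  r = (12 - (-2)·-0.6060 - (-4)·-0.4264) / (10) = 0.9082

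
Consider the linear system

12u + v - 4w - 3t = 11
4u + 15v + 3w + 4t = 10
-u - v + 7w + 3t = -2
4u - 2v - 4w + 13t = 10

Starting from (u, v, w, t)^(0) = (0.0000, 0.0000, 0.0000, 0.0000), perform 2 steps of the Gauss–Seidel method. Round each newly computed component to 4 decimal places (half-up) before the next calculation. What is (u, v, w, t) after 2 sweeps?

Iteration 1:
  u = (11 - (1)·0.0000 - (-4)·0.0000 - (-3)·0.0000) / (12) = 0.9167
  v = (10 - (4)·0.9167 - (3)·0.0000 - (4)·0.0000) / (15) = 0.4222
  w = (-2 - (-1)·0.9167 - (-1)·0.4222 - (3)·0.0000) / (7) = -0.0944
  t = (10 - (4)·0.9167 - (-2)·0.4222 - (-4)·-0.0944) / (13) = 0.5231
Iteration 2:
  u = (11 - (1)·0.4222 - (-4)·-0.0944 - (-3)·0.5231) / (12) = 0.9808
  v = (10 - (4)·0.9808 - (3)·-0.0944 - (4)·0.5231) / (15) = 0.2845
  w = (-2 - (-1)·0.9808 - (-1)·0.2845 - (3)·0.5231) / (7) = -0.3291
  t = (10 - (4)·0.9808 - (-2)·0.2845 - (-4)·-0.3291) / (13) = 0.4100

(0.9808, 0.2845, -0.3291, 0.4100)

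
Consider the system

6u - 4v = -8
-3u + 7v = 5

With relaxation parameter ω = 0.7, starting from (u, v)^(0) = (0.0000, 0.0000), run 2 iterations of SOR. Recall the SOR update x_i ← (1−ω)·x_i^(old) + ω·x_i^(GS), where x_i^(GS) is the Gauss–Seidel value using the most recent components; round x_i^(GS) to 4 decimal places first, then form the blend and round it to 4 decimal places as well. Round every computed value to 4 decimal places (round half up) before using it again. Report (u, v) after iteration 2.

Iteration 1:
  u: GS value = (-8 - (-4)·0.0000) / (6) = -1.3333;  u ← (1−ω)·0.0000 + ω·-1.3333 = -0.9333
  v: GS value = (5 - (-3)·-0.9333) / (7) = 0.3143;  v ← (1−ω)·0.0000 + ω·0.3143 = 0.2200
Iteration 2:
  u: GS value = (-8 - (-4)·0.2200) / (6) = -1.1867;  u ← (1−ω)·-0.9333 + ω·-1.1867 = -1.1107
  v: GS value = (5 - (-3)·-1.1107) / (7) = 0.2383;  v ← (1−ω)·0.2200 + ω·0.2383 = 0.2328

(-1.1107, 0.2328)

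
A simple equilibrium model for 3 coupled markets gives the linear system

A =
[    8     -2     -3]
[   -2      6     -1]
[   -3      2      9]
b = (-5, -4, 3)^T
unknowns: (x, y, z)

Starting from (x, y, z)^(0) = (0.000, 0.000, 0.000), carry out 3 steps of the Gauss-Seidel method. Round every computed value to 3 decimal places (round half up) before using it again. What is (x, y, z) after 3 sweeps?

(-0.733, -0.864, 0.281)

Iteration 1:
  x = (-5 - (-2)·0.000 - (-3)·0.000) / (8) = -0.625
  y = (-4 - (-2)·-0.625 - (-1)·0.000) / (6) = -0.875
  z = (3 - (-3)·-0.625 - (2)·-0.875) / (9) = 0.319
Iteration 2:
  x = (-5 - (-2)·-0.875 - (-3)·0.319) / (8) = -0.724
  y = (-4 - (-2)·-0.724 - (-1)·0.319) / (6) = -0.855
  z = (3 - (-3)·-0.724 - (2)·-0.855) / (9) = 0.282
Iteration 3:
  x = (-5 - (-2)·-0.855 - (-3)·0.282) / (8) = -0.733
  y = (-4 - (-2)·-0.733 - (-1)·0.282) / (6) = -0.864
  z = (3 - (-3)·-0.733 - (2)·-0.864) / (9) = 0.281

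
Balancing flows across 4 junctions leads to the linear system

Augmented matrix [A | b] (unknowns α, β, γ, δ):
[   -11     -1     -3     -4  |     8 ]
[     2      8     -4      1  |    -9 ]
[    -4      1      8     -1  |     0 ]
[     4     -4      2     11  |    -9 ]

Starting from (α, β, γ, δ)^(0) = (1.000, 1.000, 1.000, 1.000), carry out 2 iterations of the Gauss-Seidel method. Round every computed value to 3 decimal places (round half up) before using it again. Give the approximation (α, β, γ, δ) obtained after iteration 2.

(-0.421, -1.256, -0.095, -1.105)

Iteration 1:
  α = (8 - (-1)·1.000 - (-3)·1.000 - (-4)·1.000) / (-11) = -1.455
  β = (-9 - (2)·-1.455 - (-4)·1.000 - (1)·1.000) / (8) = -0.386
  γ = (0 - (-4)·-1.455 - (1)·-0.386 - (-1)·1.000) / (8) = -0.554
  δ = (-9 - (4)·-1.455 - (-4)·-0.386 - (2)·-0.554) / (11) = -0.329
Iteration 2:
  α = (8 - (-1)·-0.386 - (-3)·-0.554 - (-4)·-0.329) / (-11) = -0.421
  β = (-9 - (2)·-0.421 - (-4)·-0.554 - (1)·-0.329) / (8) = -1.256
  γ = (0 - (-4)·-0.421 - (1)·-1.256 - (-1)·-0.329) / (8) = -0.095
  δ = (-9 - (4)·-0.421 - (-4)·-1.256 - (2)·-0.095) / (11) = -1.105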